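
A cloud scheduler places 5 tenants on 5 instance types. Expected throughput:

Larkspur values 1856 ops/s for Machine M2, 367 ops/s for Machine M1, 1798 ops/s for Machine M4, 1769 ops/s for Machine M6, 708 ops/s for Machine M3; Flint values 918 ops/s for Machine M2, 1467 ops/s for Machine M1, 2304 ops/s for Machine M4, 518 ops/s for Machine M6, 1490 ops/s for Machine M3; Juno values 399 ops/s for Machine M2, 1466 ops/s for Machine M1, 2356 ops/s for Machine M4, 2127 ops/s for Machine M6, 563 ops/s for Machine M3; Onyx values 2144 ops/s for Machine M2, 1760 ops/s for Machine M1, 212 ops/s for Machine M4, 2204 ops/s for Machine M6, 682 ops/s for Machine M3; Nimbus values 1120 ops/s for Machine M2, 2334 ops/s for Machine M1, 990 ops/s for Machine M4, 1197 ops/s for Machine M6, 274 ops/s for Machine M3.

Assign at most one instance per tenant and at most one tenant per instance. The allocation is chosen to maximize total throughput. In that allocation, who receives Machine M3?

Optimal: Larkspur→Machine M2 (1856 ops/s), Flint→Machine M3 (1490 ops/s), Juno→Machine M4 (2356 ops/s), Onyx→Machine M6 (2204 ops/s), Nimbus→Machine M1 (2334 ops/s) — total 1856+1490+2356+2204+2334 = 10240 ops/s.
Column-greedy (each instance in turn goes to its best remaining tenant) gives 10093 ops/s, worse by 147.
Next-best assignment: Larkspur→Machine M6, Flint→Machine M3, Juno→Machine M4, Onyx→Machine M2, Nimbus→Machine M1 = 10093 ops/s.
Flint's own top instance is Machine M4 (2304 ops/s), but forcing Flint→Machine M4 and reassigning the rest optimally gives only 9617 ops/s — worse by 623.

Flint receives Machine M3.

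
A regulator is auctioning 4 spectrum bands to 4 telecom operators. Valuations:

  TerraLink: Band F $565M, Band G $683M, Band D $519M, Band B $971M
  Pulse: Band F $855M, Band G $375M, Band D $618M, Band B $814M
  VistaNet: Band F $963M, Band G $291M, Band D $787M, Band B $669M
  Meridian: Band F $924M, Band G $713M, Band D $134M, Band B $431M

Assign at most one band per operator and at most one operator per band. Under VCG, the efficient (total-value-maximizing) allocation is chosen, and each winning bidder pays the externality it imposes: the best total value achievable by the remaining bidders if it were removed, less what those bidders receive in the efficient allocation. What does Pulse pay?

Efficient allocation: TerraLink→Band B ($971M), Pulse→Band F ($855M), VistaNet→Band D ($787M), Meridian→Band G ($713M); total welfare W = $3326M.
Pulse receives Band F at value $855M, so the others get W − 855 = $2471M.
Without Pulse: best allocation of the remaining 3 bidders over all 4 bands is TerraLink→Band B ($971M), VistaNet→Band D ($787M), Meridian→Band F ($924M), total $2682M.
VCG payment = (others' best without Pulse) − (others' welfare with Pulse) = 2682 − 2471 = $211M.

Pulse pays $211M.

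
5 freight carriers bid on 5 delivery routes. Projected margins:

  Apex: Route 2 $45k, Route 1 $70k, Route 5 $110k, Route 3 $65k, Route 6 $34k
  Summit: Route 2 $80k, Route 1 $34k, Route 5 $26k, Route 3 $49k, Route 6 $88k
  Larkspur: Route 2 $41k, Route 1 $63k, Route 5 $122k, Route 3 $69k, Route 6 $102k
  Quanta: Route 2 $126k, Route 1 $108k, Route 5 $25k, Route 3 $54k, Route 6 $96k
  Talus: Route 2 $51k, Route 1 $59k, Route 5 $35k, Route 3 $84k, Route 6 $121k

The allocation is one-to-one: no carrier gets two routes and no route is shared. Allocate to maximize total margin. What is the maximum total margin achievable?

Max total: $496k

Optimal: Apex→Route 3 ($65k), Summit→Route 2 ($80k), Larkspur→Route 5 ($122k), Quanta→Route 1 ($108k), Talus→Route 6 ($121k) — total 65+80+122+108+121 = $496k.
Column-greedy (each route in turn goes to its best remaining carrier) gives $490k, worse by 6.
Next-best assignment: Apex→Route 1, Summit→Route 6, Larkspur→Route 5, Quanta→Route 2, Talus→Route 3 = $490k.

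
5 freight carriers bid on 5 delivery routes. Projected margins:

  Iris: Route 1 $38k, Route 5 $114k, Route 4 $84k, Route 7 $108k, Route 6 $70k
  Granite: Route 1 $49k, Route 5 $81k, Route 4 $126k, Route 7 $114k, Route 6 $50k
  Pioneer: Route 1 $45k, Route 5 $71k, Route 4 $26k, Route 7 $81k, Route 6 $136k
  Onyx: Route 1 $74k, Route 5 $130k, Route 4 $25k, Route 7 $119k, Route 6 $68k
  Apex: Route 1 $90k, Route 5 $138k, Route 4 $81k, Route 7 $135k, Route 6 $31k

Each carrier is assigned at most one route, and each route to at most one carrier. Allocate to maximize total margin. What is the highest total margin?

This is the linear assignment problem.
Optimal: Iris→Route 7 ($108k), Granite→Route 4 ($126k), Pioneer→Route 6 ($136k), Onyx→Route 5 ($130k), Apex→Route 1 ($90k) — total 108+126+136+130+90 = $590k.
Max-entry greedy (repeatedly take the single best remaining cell) gives $557k, worse by 33.
No other one-to-one assignment exceeds $590k.

Max total: $590k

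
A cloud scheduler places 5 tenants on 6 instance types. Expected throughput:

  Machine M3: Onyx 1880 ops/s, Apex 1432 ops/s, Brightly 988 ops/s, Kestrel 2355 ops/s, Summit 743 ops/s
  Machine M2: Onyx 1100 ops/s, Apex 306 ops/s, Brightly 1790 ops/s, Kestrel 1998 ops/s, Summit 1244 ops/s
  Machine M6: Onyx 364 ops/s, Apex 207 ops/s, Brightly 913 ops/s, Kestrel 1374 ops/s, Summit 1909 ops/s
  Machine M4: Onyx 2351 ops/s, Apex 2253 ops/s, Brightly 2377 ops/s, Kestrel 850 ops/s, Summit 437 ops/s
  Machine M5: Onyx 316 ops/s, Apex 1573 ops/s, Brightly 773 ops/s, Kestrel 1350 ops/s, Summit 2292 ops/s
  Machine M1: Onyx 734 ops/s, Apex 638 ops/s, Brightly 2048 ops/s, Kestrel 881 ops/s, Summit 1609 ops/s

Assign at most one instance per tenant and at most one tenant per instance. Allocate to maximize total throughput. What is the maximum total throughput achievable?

Optimal: Onyx→Machine M3 (1880 ops/s), Apex→Machine M4 (2253 ops/s), Brightly→Machine M1 (2048 ops/s), Kestrel→Machine M2 (1998 ops/s), Summit→Machine M5 (2292 ops/s) — total 1880+2253+2048+1998+2292 = 10471 ops/s.
Row-greedy (each tenant in turn takes its best remaining instance) gives 10236 ops/s, worse by 235.
Next-best assignment: Onyx→Machine M4, Apex→Machine M5, Brightly→Machine M1, Kestrel→Machine M3, Summit→Machine M6 = 10236 ops/s.
Swapping Apex↔Onyx (Apex→Machine M3 1432 ops/s, Onyx→Machine M4 2351 ops/s) loses 350.

Maximum total: 10471 ops/s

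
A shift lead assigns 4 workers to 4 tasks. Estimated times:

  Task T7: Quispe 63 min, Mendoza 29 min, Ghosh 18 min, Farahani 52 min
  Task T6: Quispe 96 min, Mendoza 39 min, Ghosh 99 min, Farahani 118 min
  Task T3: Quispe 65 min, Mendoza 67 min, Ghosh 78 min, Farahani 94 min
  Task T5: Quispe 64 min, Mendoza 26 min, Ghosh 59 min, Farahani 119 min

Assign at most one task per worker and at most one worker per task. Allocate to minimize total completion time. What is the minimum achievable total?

Treat this as an assignment problem: match each worker to one task.
Optimal: Quispe→Task T3 (65 min), Mendoza→Task T6 (39 min), Ghosh→Task T5 (59 min), Farahani→Task T7 (52 min) — total 65+39+59+52 = 215 min.
Row-greedy (each worker in turn takes its cheapest remaining task) gives 285 min, worse by 70.

Min total: 215 min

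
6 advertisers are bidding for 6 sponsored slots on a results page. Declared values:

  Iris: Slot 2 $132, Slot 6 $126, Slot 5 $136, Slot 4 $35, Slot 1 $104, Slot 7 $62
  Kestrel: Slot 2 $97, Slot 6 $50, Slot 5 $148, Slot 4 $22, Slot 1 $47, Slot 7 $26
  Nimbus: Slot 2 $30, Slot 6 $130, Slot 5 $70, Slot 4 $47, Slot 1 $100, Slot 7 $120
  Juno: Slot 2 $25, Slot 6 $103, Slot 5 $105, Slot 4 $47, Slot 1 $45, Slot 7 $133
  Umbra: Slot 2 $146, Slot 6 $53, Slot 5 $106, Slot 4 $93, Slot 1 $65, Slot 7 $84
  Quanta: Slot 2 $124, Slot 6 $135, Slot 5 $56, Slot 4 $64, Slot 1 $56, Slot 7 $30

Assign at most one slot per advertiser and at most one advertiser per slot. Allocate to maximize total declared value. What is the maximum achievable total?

Optimal: Iris→Slot 2 ($132), Kestrel→Slot 5 ($148), Nimbus→Slot 1 ($100), Juno→Slot 7 ($133), Umbra→Slot 4 ($93), Quanta→Slot 6 ($135) — total 132+148+100+133+93+135 = $741.
Next-best assignment: Iris→Slot 1, Kestrel→Slot 5, Nimbus→Slot 6, Juno→Slot 7, Umbra→Slot 4, Quanta→Slot 2 = $732.

Max total: $741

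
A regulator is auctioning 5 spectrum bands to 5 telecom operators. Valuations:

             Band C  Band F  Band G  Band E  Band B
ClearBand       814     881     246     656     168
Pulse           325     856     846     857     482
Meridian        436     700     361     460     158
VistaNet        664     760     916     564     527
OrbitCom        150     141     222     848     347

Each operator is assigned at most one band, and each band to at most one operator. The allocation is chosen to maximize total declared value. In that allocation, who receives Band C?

Optimal: ClearBand→Band C ($814M), Pulse→Band B ($482M), Meridian→Band F ($700M), VistaNet→Band G ($916M), OrbitCom→Band E ($848M) — total 814+482+700+916+848 = $3760M.
Row-greedy (each operator in turn takes its best remaining band) gives $3437M, worse by 323.
ClearBand's own top band is Band F ($881M), but forcing ClearBand→Band F and reassigning the rest optimally gives only $3563M — worse by 197.

ClearBand receives Band C.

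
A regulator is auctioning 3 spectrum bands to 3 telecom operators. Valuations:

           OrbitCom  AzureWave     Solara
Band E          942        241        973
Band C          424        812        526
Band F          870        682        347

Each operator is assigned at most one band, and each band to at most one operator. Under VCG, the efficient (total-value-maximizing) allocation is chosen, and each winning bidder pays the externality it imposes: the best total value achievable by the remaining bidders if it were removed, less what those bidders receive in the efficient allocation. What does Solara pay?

Solara pays $72M.

Efficient allocation: OrbitCom→Band F ($870M), AzureWave→Band C ($812M), Solara→Band E ($973M); total welfare W = $2655M.
Solara receives Band E at value $973M, so the others get W − 973 = $1682M.
Without Solara: best allocation of the remaining 2 bidders over all 3 bands is OrbitCom→Band E ($942M), AzureWave→Band C ($812M), total $1754M.
VCG payment = (others' best without Solara) − (others' welfare with Solara) = 1754 − 1682 = $72M.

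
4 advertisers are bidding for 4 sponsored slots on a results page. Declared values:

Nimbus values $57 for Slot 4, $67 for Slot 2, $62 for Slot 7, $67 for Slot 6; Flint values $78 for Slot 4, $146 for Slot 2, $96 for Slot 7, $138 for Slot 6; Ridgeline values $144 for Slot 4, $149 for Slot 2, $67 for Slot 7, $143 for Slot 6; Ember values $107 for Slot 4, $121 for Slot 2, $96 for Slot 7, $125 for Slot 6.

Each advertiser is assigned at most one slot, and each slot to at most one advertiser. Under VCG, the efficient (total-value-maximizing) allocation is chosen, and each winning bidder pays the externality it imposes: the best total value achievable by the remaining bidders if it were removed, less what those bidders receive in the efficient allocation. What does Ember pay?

Ember pays $5.

Efficient allocation: Nimbus→Slot 7 ($62), Flint→Slot 2 ($146), Ridgeline→Slot 4 ($144), Ember→Slot 6 ($125); total welfare W = $477.
Ember receives Slot 6 at value $125, so the others get W − 125 = $352.
Without Ember: best allocation of the remaining 3 bidders over all 4 slots is Nimbus→Slot 6 ($67), Flint→Slot 2 ($146), Ridgeline→Slot 4 ($144), total $357.
VCG payment = (others' best without Ember) − (others' welfare with Ember) = 357 − 352 = $5.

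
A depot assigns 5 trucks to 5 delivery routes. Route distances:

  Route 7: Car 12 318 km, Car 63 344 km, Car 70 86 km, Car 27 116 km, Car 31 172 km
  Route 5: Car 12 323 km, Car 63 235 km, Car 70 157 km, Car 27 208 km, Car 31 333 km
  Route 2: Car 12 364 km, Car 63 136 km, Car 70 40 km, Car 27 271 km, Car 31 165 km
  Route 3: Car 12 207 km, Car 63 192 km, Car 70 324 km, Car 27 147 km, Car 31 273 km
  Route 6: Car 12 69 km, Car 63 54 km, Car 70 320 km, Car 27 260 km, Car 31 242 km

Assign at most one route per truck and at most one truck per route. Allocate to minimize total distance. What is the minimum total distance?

Optimal: Car 12→Route 6 (69 km), Car 63→Route 5 (235 km), Car 70→Route 2 (40 km), Car 27→Route 3 (147 km), Car 31→Route 7 (172 km) — total 69+235+40+147+172 = 663 km.
No other one-to-one assignment undercuts 663 km.

Minimum total: 663 km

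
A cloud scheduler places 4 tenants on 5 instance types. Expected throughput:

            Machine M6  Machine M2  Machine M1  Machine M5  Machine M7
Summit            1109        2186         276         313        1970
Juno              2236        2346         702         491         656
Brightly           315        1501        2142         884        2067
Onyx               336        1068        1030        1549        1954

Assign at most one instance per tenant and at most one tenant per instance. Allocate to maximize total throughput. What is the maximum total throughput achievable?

Treat this as an assignment problem: match each tenant to one instance.
Optimal: Summit→Machine M2 (2186 ops/s), Juno→Machine M6 (2236 ops/s), Brightly→Machine M1 (2142 ops/s), Onyx→Machine M7 (1954 ops/s) — total 2186+2236+2142+1954 = 8518 ops/s.
Column-greedy (each instance in turn goes to its best remaining tenant) gives 8113 ops/s, worse by 405.
Checked against all permutations: 8518 ops/s is optimal.

Maximum total: 8518 ops/s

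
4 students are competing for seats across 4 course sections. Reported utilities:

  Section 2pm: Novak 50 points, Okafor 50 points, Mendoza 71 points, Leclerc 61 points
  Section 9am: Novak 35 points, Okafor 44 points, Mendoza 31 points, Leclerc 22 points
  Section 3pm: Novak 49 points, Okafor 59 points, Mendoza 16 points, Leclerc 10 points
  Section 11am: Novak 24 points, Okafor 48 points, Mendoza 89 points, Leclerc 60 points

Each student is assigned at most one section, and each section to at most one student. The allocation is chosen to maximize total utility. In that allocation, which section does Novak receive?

Novak receives Section 9am.

Optimal: Novak→Section 9am (35 points), Okafor→Section 3pm (59 points), Mendoza→Section 11am (89 points), Leclerc→Section 2pm (61 points) — total 35+59+89+61 = 244 points.
Column-greedy (each section in turn goes to its best remaining student) gives 224 points, worse by 20.
Novak's own top section is Section 2pm (50 points), but forcing Novak→Section 2pm and reassigning the rest optimally gives only 220 points — worse by 24.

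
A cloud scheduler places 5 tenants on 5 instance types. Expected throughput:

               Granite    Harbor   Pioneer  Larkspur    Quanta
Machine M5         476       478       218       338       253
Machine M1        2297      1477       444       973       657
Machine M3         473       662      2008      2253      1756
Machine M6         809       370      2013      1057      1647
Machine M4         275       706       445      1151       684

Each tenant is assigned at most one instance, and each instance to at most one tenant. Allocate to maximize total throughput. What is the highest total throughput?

Optimal: Granite→Machine M1 (2297 ops/s), Harbor→Machine M5 (478 ops/s), Pioneer→Machine M6 (2013 ops/s), Larkspur→Machine M3 (2253 ops/s), Quanta→Machine M4 (684 ops/s) — total 2297+478+2013+2253+684 = 7725 ops/s.
Max-entry greedy (repeatedly take the single best remaining cell) gives 7522 ops/s, worse by 203.
Next-best assignment: Granite→Machine M1, Harbor→Machine M5, Pioneer→Machine M6, Larkspur→Machine M4, Quanta→Machine M3 = 7695 ops/s.
Swapping Larkspur↔Pioneer (Larkspur→Machine M6 1057 ops/s, Pioneer→Machine M3 2008 ops/s) loses 1201.

Max total: 7725 ops/s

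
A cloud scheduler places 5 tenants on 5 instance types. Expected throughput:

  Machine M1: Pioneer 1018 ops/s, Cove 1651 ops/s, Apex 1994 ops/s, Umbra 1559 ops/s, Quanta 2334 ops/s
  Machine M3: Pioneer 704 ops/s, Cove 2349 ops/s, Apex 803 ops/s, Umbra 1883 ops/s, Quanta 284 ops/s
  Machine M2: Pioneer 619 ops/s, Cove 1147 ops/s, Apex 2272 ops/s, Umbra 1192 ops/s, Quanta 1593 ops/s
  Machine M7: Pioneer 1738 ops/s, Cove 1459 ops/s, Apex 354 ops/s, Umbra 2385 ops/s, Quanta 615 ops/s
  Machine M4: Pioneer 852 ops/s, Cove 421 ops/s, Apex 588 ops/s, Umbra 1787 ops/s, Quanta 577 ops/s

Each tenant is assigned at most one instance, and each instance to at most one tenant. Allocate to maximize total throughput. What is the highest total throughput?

Maximum total: 10480 ops/s

Optimal: Pioneer→Machine M7 (1738 ops/s), Cove→Machine M3 (2349 ops/s), Apex→Machine M2 (2272 ops/s), Umbra→Machine M4 (1787 ops/s), Quanta→Machine M1 (2334 ops/s) — total 1738+2349+2272+1787+2334 = 10480 ops/s.
Max-entry greedy (repeatedly take the single best remaining cell) gives 10192 ops/s, worse by 288.
Swapping Apex↔Cove (Apex→Machine M3 803 ops/s, Cove→Machine M2 1147 ops/s) loses 2671.
No other one-to-one assignment exceeds 10480 ops/s.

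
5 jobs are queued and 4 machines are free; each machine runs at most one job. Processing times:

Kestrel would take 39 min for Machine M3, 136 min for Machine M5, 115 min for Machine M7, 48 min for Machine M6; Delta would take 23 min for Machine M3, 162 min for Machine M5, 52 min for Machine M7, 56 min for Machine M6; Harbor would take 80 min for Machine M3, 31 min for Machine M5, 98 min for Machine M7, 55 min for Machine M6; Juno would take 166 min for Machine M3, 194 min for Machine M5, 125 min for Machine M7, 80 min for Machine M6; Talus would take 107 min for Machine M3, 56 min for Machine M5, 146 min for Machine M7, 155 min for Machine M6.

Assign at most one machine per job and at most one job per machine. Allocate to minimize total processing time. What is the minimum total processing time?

Minimum total: 202 min

Treat this as an assignment problem: match each job to one machine.
Optimal: Kestrel→Machine M3 (39 min), Harbor→Machine M5 (31 min), Delta→Machine M7 (52 min), Juno→Machine M6 (80 min) — total 39+31+52+80 = 202 min.
Column-greedy (each machine in turn goes to its cheapest remaining job) gives 249 min, worse by 47.
Swapping Delta↔Harbor (Delta→Machine M5 162 min, Harbor→Machine M7 98 min) adds 177.
No other one-to-one assignment undercuts 202 min.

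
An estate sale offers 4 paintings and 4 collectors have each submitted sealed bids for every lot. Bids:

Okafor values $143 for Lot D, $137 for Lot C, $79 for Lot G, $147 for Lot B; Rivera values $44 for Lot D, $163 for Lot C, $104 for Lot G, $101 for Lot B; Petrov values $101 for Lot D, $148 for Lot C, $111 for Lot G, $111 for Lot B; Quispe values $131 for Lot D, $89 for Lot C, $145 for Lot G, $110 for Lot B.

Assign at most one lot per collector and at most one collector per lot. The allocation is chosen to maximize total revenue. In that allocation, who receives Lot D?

Okafor receives Lot D.

Treat this as an assignment problem: match each collector to one lot.
Optimal: Okafor→Lot D ($143), Rivera→Lot C ($163), Petrov→Lot B ($111), Quispe→Lot G ($145) — total 143+163+111+145 = $562.
Max-entry greedy (repeatedly take the single best remaining cell) gives $556, worse by 6.
Every other assignment is strictly worse.
Okafor's own top lot is Lot B ($147), but forcing Okafor→Lot B and reassigning the rest optimally gives only $556 — worse by 6.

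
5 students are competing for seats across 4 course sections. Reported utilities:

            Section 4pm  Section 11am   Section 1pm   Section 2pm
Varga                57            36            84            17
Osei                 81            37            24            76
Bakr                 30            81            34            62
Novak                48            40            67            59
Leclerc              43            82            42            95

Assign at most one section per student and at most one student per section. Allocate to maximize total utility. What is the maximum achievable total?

Maximum total: 341 points

Optimal: Osei→Section 4pm (81 points), Bakr→Section 11am (81 points), Varga→Section 1pm (84 points), Leclerc→Section 2pm (95 points) — total 81+81+84+95 = 341 points.
Column-greedy (each section in turn goes to its best remaining student) gives 309 points, worse by 32.
Every other assignment is strictly worse.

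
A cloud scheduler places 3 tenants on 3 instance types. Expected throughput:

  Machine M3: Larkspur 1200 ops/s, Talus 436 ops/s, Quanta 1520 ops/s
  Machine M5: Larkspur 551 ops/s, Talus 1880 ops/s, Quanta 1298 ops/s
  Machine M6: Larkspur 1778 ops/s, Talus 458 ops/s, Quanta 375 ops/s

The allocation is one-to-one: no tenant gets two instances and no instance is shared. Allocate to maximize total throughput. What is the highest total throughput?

Maximum total: 5178 ops/s

Optimal: Larkspur→Machine M6 (1778 ops/s), Talus→Machine M5 (1880 ops/s), Quanta→Machine M3 (1520 ops/s) — total 1778+1880+1520 = 5178 ops/s.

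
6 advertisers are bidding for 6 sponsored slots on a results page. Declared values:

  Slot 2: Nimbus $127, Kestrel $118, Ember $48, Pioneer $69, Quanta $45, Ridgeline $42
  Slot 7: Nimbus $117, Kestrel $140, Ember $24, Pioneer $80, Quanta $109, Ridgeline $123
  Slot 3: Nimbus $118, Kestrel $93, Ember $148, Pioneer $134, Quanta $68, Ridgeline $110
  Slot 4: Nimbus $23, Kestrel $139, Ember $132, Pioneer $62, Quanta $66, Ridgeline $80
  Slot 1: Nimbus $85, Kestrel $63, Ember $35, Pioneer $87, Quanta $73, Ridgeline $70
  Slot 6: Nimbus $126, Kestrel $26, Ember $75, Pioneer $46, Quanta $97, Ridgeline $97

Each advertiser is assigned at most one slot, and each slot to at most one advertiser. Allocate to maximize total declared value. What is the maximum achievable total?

Max total: $721

This is a one-to-one assignment (maximum-weight bipartite matching).
Optimal: Nimbus→Slot 2 ($127), Kestrel→Slot 4 ($139), Ember→Slot 3 ($148), Pioneer→Slot 1 ($87), Quanta→Slot 6 ($97), Ridgeline→Slot 7 ($123) — total 127+139+148+87+97+123 = $721.
Column-greedy (each slot in turn goes to its best remaining advertiser) gives $679, worse by 42.
Next-best assignment: Nimbus→Slot 2, Kestrel→Slot 4, Ember→Slot 3, Pioneer→Slot 1, Quanta→Slot 7, Ridgeline→Slot 6 = $707.
No other one-to-one assignment exceeds $721.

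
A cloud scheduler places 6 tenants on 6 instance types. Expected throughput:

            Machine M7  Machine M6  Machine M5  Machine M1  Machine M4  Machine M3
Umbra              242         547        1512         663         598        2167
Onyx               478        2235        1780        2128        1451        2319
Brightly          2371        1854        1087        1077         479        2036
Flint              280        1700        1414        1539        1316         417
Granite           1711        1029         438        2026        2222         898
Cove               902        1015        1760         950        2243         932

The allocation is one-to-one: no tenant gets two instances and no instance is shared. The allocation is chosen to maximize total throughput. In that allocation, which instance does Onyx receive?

Onyx receives Machine M6.

This is the linear assignment problem.
Optimal: Umbra→Machine M3 (2167 ops/s), Onyx→Machine M6 (2235 ops/s), Brightly→Machine M7 (2371 ops/s), Flint→Machine M5 (1414 ops/s), Granite→Machine M1 (2026 ops/s), Cove→Machine M4 (2243 ops/s) — total 2167+2235+2371+1414+2026+2243 = 12456 ops/s.
Max-entry greedy (repeatedly take the single best remaining cell) gives 12171 ops/s, worse by 285.
Onyx's own top instance is Machine M3 (2319 ops/s), but forcing Onyx→Machine M3 and reassigning the rest optimally gives only 12171 ops/s — worse by 285.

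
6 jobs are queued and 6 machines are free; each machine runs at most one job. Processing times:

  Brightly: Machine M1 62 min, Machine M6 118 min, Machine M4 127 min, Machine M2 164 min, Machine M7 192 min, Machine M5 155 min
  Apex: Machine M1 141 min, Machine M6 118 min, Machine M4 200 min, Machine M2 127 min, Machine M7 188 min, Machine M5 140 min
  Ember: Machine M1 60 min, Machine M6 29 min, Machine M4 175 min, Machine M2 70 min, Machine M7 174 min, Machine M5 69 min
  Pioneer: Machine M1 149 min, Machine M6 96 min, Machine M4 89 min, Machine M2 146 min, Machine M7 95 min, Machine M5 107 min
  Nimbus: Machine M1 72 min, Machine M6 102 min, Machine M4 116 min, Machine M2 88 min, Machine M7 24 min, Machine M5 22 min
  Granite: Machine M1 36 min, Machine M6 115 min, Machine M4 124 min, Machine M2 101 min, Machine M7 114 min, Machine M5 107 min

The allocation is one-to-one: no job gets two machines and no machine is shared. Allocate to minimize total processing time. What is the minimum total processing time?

Minimum total: 436 min

This is a one-to-one assignment (minimum-cost bipartite matching).
Optimal: Brightly→Machine M4 (127 min), Apex→Machine M2 (127 min), Ember→Machine M6 (29 min), Pioneer→Machine M7 (95 min), Nimbus→Machine M5 (22 min), Granite→Machine M1 (36 min) — total 127+127+29+95+22+36 = 436 min.
Row-greedy (each job in turn takes its cheapest remaining machine) gives 463 min, worse by 27.
Next-best assignment: Brightly→Machine M1, Apex→Machine M2, Ember→Machine M6, Pioneer→Machine M4, Nimbus→Machine M7, Granite→Machine M5 = 438 min.
Swapping Apex↔Nimbus (Apex→Machine M5 140 min, Nimbus→Machine M2 88 min) adds 79.
Checked against all permutations: 436 min is optimal.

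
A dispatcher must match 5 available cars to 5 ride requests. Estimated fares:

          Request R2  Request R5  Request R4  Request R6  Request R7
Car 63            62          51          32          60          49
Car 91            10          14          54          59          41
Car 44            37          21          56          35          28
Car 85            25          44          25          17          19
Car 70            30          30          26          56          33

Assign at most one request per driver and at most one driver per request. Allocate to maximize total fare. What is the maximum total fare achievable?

Maximum total: $259

This is the linear assignment problem.
Optimal: Car 63→Request R2 ($62), Car 91→Request R7 ($41), Car 44→Request R4 ($56), Car 85→Request R5 ($44), Car 70→Request R6 ($56) — total 62+41+56+44+56 = $259.
Column-greedy (each request in turn goes to its best remaining driver) gives $254, worse by 5.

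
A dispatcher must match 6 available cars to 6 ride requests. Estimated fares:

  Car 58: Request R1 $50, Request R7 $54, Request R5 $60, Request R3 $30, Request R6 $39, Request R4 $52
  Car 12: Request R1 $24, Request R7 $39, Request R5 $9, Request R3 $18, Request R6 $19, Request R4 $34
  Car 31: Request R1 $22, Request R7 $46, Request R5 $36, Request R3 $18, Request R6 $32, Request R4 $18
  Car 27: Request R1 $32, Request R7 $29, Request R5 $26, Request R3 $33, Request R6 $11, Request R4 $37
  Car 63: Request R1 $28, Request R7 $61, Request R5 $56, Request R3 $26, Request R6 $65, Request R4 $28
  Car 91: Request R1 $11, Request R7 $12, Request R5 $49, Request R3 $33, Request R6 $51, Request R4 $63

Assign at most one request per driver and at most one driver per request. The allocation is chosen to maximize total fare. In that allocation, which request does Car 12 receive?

Treat this as an assignment problem: match each driver to one request.
Optimal: Car 58→Request R5 ($60), Car 12→Request R1 ($24), Car 31→Request R7 ($46), Car 27→Request R3 ($33), Car 63→Request R6 ($65), Car 91→Request R4 ($63) — total 60+24+46+33+65+63 = $291.
Row-greedy (each driver in turn takes its best remaining request) gives $229, worse by 62.
No other one-to-one assignment exceeds $291.
Car 12's own top request is Request R7 ($39), but forcing Car 12→Request R7 and reassigning the rest optimally gives only $286 — worse by 5.

Car 12 receives Request R1.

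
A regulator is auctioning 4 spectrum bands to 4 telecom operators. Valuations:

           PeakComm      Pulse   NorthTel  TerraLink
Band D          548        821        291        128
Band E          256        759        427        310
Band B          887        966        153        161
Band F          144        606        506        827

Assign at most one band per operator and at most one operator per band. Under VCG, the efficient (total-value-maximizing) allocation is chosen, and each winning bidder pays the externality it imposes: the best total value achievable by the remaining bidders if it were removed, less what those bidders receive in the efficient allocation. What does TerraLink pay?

Efficient allocation: PeakComm→Band B ($887M), Pulse→Band D ($821M), NorthTel→Band E ($427M), TerraLink→Band F ($827M); total welfare W = $2962M.
TerraLink receives Band F at value $827M, so the others get W − 827 = $2135M.
Without TerraLink: best allocation of the remaining 3 bidders over all 4 bands is PeakComm→Band B ($887M), Pulse→Band D ($821M), NorthTel→Band F ($506M), total $2214M.
VCG payment = (others' best without TerraLink) − (others' welfare with TerraLink) = 2214 − 2135 = $79M.

TerraLink pays $79M.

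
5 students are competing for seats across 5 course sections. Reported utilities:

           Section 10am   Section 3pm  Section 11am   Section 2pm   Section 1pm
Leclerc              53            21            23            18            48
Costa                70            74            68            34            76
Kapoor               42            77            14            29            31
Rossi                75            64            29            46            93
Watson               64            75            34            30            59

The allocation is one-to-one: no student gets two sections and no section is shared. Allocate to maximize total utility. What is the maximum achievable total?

This is a one-to-one assignment (maximum-weight bipartite matching).
Optimal: Leclerc→Section 10am (53 points), Costa→Section 11am (68 points), Kapoor→Section 3pm (77 points), Rossi→Section 1pm (93 points), Watson→Section 2pm (30 points) — total 53+68+77+93+30 = 321 points.
Max-entry greedy (repeatedly take the single best remaining cell) gives 292 points, worse by 29.
Swapping Kapoor↔Costa (Kapoor→Section 11am 14 points, Costa→Section 3pm 74 points) loses 57.

Maximum total: 321 points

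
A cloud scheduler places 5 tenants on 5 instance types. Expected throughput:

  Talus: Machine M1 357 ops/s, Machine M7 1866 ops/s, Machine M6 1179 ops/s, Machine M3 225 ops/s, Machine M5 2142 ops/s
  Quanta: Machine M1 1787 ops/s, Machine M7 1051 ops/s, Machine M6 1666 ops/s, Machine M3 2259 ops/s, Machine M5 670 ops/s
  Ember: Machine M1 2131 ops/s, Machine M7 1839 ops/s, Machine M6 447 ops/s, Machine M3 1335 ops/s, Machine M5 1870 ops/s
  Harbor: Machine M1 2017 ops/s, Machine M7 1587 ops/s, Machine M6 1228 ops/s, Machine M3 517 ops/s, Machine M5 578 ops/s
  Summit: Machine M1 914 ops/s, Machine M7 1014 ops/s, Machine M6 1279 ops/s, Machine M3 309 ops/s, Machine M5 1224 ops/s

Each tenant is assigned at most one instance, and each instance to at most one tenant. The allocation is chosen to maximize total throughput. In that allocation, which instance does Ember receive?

Optimal: Talus→Machine M5 (2142 ops/s), Quanta→Machine M3 (2259 ops/s), Ember→Machine M7 (1839 ops/s), Harbor→Machine M1 (2017 ops/s), Summit→Machine M6 (1279 ops/s) — total 2142+2259+1839+2017+1279 = 9536 ops/s.
Max-entry greedy (repeatedly take the single best remaining cell) gives 9398 ops/s, worse by 138.
Swapping Summit↔Harbor (Summit→Machine M1 914 ops/s, Harbor→Machine M6 1228 ops/s) loses 1154.
Checked against all permutations: 9536 ops/s is optimal.
Ember's own top instance is Machine M1 (2131 ops/s), but forcing Ember→Machine M1 and reassigning the rest optimally gives only 9398 ops/s — worse by 138.

Ember receives Machine M7.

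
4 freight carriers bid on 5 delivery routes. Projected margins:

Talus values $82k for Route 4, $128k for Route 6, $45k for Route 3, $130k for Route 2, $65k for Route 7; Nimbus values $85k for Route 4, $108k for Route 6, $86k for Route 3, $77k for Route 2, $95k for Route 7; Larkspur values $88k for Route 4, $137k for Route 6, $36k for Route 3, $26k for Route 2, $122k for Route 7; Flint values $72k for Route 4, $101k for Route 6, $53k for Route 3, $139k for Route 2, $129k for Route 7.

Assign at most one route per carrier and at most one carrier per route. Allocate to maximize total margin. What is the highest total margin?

Maximum total: $482k

Optimal: Talus→Route 2 ($130k), Nimbus→Route 3 ($86k), Larkspur→Route 6 ($137k), Flint→Route 7 ($129k) — total 130+86+137+129 = $482k.
Row-greedy (each carrier in turn takes its best remaining route) gives $432k, worse by 50.
Next-best assignment: Talus→Route 2, Nimbus→Route 4, Larkspur→Route 6, Flint→Route 7 = $481k.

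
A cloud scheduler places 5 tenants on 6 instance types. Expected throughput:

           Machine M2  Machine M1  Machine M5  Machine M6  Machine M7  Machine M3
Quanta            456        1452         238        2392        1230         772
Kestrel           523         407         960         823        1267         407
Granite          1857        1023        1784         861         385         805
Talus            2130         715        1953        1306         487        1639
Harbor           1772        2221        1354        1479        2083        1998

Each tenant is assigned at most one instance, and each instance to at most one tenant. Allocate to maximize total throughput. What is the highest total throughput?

Max total: 9794 ops/s

This is the linear assignment problem.
Optimal: Quanta→Machine M6 (2392 ops/s), Kestrel→Machine M7 (1267 ops/s), Granite→Machine M5 (1784 ops/s), Talus→Machine M2 (2130 ops/s), Harbor→Machine M1 (2221 ops/s) — total 2392+1267+1784+2130+2221 = 9794 ops/s.
Row-greedy (each tenant in turn takes its best remaining instance) gives 9690 ops/s, worse by 104.
Next-best assignment: Quanta→Machine M6, Kestrel→Machine M7, Granite→Machine M2, Talus→Machine M5, Harbor→Machine M1 = 9690 ops/s.
Swapping Quanta↔Talus (Quanta→Machine M2 456 ops/s, Talus→Machine M6 1306 ops/s) loses 2760.
Checked against all permutations: 9794 ops/s is optimal.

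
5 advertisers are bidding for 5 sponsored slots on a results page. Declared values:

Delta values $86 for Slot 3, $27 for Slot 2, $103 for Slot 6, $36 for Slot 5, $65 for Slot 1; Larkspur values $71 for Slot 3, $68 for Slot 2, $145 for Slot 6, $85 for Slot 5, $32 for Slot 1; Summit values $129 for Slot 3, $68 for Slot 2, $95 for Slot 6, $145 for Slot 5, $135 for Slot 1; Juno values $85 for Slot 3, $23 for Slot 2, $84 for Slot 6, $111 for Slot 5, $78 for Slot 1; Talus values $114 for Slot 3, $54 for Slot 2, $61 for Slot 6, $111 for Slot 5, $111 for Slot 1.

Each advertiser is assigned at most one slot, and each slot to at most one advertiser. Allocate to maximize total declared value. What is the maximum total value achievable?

Maximum total: $532

Optimal: Delta→Slot 2 ($27), Larkspur→Slot 6 ($145), Summit→Slot 1 ($135), Juno→Slot 5 ($111), Talus→Slot 3 ($114) — total 27+145+135+111+114 = $532.
Max-entry greedy (repeatedly take the single best remaining cell) gives $509, worse by 23.
Next-best assignment: Delta→Slot 3, Larkspur→Slot 6, Summit→Slot 1, Juno→Slot 5, Talus→Slot 2 = $531.
Swapping Larkspur↔Juno (Larkspur→Slot 5 $85, Juno→Slot 6 $84) loses 87.
Checked against all permutations: $532 is optimal.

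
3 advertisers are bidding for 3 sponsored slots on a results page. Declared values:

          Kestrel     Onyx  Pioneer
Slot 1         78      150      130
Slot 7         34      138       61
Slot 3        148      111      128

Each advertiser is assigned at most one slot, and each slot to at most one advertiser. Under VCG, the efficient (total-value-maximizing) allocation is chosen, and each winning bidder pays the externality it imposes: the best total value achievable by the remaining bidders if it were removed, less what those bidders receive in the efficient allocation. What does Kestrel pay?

Kestrel pays $10.

Efficient allocation: Kestrel→Slot 3 ($148), Onyx→Slot 7 ($138), Pioneer→Slot 1 ($130); total welfare W = $416.
Kestrel receives Slot 3 at value $148, so the others get W − 148 = $268.
Without Kestrel: best allocation of the remaining 2 bidders over all 3 slots is Onyx→Slot 1 ($150), Pioneer→Slot 3 ($128), total $278.
VCG payment = (others' best without Kestrel) − (others' welfare with Kestrel) = 278 − 268 = $10.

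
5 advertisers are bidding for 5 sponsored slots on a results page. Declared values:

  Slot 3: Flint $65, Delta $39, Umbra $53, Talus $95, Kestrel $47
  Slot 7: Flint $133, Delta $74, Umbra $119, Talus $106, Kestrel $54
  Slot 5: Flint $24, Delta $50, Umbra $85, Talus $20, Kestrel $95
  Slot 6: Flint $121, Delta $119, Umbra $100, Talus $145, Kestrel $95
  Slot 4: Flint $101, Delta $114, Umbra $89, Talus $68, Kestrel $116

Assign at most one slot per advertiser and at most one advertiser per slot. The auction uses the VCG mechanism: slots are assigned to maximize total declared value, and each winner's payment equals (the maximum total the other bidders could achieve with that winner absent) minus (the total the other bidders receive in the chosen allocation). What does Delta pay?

Efficient allocation: Flint→Slot 7 ($133), Delta→Slot 6 ($119), Umbra→Slot 5 ($85), Talus→Slot 3 ($95), Kestrel→Slot 4 ($116); total welfare W = $548.
Delta receives Slot 6 at value $119, so the others get W − 119 = $429.
Without Delta: best allocation of the remaining 4 bidders over all 5 slots is Flint→Slot 7 ($133), Umbra→Slot 5 ($85), Talus→Slot 6 ($145), Kestrel→Slot 4 ($116), total $479.
VCG payment = (others' best without Delta) − (others' welfare with Delta) = 479 − 429 = $50.

Delta pays $50.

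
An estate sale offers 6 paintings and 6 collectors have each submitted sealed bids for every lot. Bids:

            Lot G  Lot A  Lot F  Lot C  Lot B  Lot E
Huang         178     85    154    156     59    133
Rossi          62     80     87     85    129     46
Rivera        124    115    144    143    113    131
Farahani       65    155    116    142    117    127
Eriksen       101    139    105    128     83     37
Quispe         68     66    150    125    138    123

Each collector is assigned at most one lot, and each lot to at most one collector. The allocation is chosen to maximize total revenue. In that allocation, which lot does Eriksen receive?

Eriksen receives Lot C.

Optimal: Huang→Lot G ($178), Rossi→Lot B ($129), Rivera→Lot E ($131), Farahani→Lot A ($155), Eriksen→Lot C ($128), Quispe→Lot F ($150) — total 178+129+131+155+128+150 = $871.
Max-entry greedy (repeatedly take the single best remaining cell) gives $792, worse by 79.
Swapping Rivera↔Rossi (Rivera→Lot B $113, Rossi→Lot E $46) loses 101.
Eriksen's own top lot is Lot A ($139), but forcing Eriksen→Lot A and reassigning the rest optimally gives only $869 — worse by 2.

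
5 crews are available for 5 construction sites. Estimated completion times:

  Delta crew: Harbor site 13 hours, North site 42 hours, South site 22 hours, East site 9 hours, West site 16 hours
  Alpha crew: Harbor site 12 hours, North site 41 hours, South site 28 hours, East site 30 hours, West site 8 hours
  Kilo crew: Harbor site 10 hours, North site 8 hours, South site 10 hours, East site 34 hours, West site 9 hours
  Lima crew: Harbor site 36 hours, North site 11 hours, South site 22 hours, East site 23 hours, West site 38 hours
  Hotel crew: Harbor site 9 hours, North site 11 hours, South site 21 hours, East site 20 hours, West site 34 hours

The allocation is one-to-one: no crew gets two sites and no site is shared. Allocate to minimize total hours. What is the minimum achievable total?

Minimum total: 47 hours

Optimal: Delta crew→East site (9 hours), Alpha crew→West site (8 hours), Kilo crew→South site (10 hours), Lima crew→North site (11 hours), Hotel crew→Harbor site (9 hours) — total 9+8+10+11+9 = 47 hours.
Min-entry greedy (repeatedly take the single cheapest remaining cell) gives 56 hours, worse by 9.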